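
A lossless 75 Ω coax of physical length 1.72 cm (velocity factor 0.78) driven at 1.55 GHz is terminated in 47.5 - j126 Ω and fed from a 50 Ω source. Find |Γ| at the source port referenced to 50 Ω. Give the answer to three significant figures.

|Γ| ≈ 0.669

λ = v/f = 0.78·c / 1.55 GHz = 0.151 m
βl = 2π·l/λ = 2π × 0.114 = 41°
tan(βl) = 0.87
Z_in = Z_0·(Z_L + jZ_0·tanβl)/(Z_0 + jZ_L·tanβl) = 13.1 − j27.6 Ω
Γ_s = (Z_in − Z_s)/(Z_in + Z_s) = (-36.9 − j27.6)/(63.1 − j27.6), |Γ_s| = 0.669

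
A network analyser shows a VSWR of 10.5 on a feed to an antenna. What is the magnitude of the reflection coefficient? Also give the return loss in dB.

|Γ| = (S − 1)/(S + 1) = (10.5 − 1)/(10.5 + 1) = 9.5/11.5
RL = −20·log₁₀|Γ| = −20·log₁₀(0.826)

|Γ| ≈ 0.826; return loss ≈ 1.66 dB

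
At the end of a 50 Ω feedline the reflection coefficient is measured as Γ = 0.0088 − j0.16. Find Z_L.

Z_L ≈ 48.3 − j15.9 Ω

Z_L = Z_0·(1 + Γ)/(1 − Γ) = 50·(1.01 − j0.16)/(0.991 + j0.16)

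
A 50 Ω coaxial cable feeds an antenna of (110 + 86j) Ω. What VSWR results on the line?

VSWR ≈ 3.73

Γ = (Z_L − Z_0)/(Z_L + Z_0) = (60 + j86)/(160 + j86)
|Γ| = 105/182 = 0.577
VSWR = (1 + |Γ|)/(1 − |Γ|) = 1.58/0.423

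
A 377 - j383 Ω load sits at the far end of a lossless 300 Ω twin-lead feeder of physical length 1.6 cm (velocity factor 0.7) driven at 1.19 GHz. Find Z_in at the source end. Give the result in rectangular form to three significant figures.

λ = v/f = 0.7·c / 1.19 GHz = 0.176 m
βl = 2π·l/λ = 2π × 0.0907 = 32.6°
tan(βl) = tan(32.6°) = 0.641
Z_in = Z_0·(Z_L + jZ_0·tanβl)/(Z_0 + jZ_L·tanβl)
     = 300·(377 − j191)/(545 + j241)

Z_in ≈ 135 − j165 Ω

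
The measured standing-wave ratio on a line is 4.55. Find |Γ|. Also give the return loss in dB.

|Γ| ≈ 0.64; return loss ≈ 3.88 dB

|Γ| = (S − 1)/(S + 1) = (4.55 − 1)/(4.55 + 1) = 3.55/5.55
RL = −20·log₁₀|Γ| = −20·log₁₀(0.64)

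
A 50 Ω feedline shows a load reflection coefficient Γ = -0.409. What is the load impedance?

Z_L ≈ 21 Ω

Z_L = Z_0·(1 + Γ)/(1 − Γ) = 50·(0.591)/(1.41)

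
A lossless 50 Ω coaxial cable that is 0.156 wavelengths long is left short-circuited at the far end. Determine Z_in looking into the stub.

Z_in ≈ +j74.6 Ω

βl = 2π × 0.156 = 56.2°
tan(βl) = 1.49
For a short-circuited stub, Z_in = jZ_0·tan(βl)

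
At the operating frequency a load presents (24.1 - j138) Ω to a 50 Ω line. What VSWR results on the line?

Γ = (Z_L − Z_0)/(Z_L + Z_0) = (-25.9 − j138)/(74.1 − j138)
|Γ| = 140/157 = 0.896
VSWR = (1 + |Γ|)/(1 − |Γ|) = 1.9/0.104

VSWR ≈ 18.3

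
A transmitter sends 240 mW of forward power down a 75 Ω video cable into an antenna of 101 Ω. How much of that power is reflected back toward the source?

Γ = (101 − 75)/(101 + 75) = 0.148
|Γ|² = 0.0218
P_refl = |Γ|²·P_inc = 5.24 mW, P_del = (1 − |Γ|²)·P_inc = 235 mW

P_reflected ≈ 5.24 mW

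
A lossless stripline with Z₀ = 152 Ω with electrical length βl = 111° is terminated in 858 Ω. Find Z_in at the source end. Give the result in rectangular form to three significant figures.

Z_in ≈ 30.8 + j56.3 Ω

tan(βl) = tan(111°) = -2.61
Z_in = Z_0·(Z_L + jZ_0·tanβl)/(Z_0 + jZ_L·tanβl)
     = 152·(858 − j396)/(152 − j2240)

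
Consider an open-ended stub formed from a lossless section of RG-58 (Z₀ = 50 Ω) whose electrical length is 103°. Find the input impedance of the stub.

tan(βl) = -4.33
For an open-ended stub, Z_in = −jZ_0·cot(βl) = −jZ_0/tan(βl)

Z_in ≈ +j11.5 Ω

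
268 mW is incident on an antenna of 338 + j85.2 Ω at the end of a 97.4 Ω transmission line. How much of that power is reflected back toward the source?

|Γ| = |(240.6 + j85.2)/(435.4 + j85.2)| = 0.575
|Γ|² = 0.331
P_refl = |Γ|²·P_inc = 88.7 mW, P_del = (1 − |Γ|²)·P_inc = 179 mW

P_reflected ≈ 88.7 mW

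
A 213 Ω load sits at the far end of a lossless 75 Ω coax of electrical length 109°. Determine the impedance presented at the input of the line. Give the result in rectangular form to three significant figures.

tan(βl) = tan(109°) = -2.9
Z_in = Z_0·(Z_L + jZ_0·tanβl)/(Z_0 + jZ_L·tanβl)
     = 75·(213 − j218)/(75 − j619)

Z_in ≈ 29.1 + j22.3 Ω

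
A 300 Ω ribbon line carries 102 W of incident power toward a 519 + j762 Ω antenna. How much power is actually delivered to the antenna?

|Γ| = |(219 + j762)/(819 + j762)| = 0.709
|Γ|² = 0.502
P_refl = |Γ|²·P_inc = 51.2 W, P_del = (1 − |Γ|²)·P_inc = 50.8 W

P_delivered ≈ 50.8 W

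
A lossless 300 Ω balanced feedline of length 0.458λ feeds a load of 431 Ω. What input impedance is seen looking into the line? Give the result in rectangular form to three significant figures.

Z_in ≈ 402 + j75 Ω

βl = 2π × 0.458 = 165°
tan(βl) = tan(165°) = -0.27
Z_in = Z_0·(Z_L + jZ_0·tanβl)/(Z_0 + jZ_L·tanβl)
     = 300·(431 − j81.1)/(300 − j116)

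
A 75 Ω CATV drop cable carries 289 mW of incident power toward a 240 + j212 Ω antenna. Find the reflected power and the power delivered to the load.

|Γ| = |(165 + j212)/(315 + j212)| = 0.708
|Γ|² = 0.501
P_refl = |Γ|²·P_inc = 145 mW, P_del = (1 − |Γ|²)·P_inc = 144 mW

P_reflected ≈ 145 mW; P_delivered ≈ 144 mW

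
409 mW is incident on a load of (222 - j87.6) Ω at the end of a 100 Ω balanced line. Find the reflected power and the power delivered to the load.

|Γ| = |(122 − j87.6)/(322 − j87.6)| = 0.45
|Γ|² = 0.203
P_refl = |Γ|²·P_inc = 82.9 mW, P_del = (1 − |Γ|²)·P_inc = 326 mW

P_reflected ≈ 82.9 mW; P_delivered ≈ 326 mW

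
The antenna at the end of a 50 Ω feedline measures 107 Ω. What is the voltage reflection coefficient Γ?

Γ = (Z_L − Z_0)/(Z_L + Z_0) = (107 − 50)/(107 + 50) = 57/157

Γ = 0.363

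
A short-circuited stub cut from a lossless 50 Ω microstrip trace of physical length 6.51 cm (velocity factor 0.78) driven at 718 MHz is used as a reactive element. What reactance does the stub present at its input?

λ = v/f = 0.78·c / 718 MHz = 0.326 m
βl = 2π·l/λ = 2π × 0.2 = 71.9°
tan(βl) = 3.06
For a short-circuited stub, Z_in = jZ_0·tan(βl)

X_in ≈ 153 Ω (inductive)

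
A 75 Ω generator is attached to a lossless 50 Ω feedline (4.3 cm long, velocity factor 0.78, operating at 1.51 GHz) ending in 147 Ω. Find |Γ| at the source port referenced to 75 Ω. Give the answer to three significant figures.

|Γ| ≈ 0.626

λ = v/f = 0.78·c / 1.51 GHz = 0.155 m
βl = 2π·l/λ = 2π × 0.277 = 99.9°
tan(βl) = -5.73
Z_in = Z_0·(Z_L + jZ_0·tanβl)/(Z_0 + jZ_L·tanβl) = 17.5 + j7.68 Ω
Γ_s = (Z_in − Z_s)/(Z_in + Z_s) = (-57.5 + j7.68)/(92.5 + j7.68), |Γ_s| = 0.626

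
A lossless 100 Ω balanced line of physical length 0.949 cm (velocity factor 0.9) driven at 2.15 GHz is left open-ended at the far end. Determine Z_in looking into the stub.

λ = v/f = 0.9·c / 2.15 GHz = 0.126 m
βl = 2π·l/λ = 2π × 0.0756 = 27.2°
tan(βl) = 0.514
For an open-ended stub, Z_in = −jZ_0·cot(βl) = −jZ_0/tan(βl)

Z_in ≈ −j195 Ω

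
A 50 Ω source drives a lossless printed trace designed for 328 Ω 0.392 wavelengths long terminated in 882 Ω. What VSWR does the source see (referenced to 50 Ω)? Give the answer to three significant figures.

βl = 2π × 0.392 = 141°
tan(βl) = -0.806
Z_in = Z_0·(Z_L + jZ_0·tanβl)/(Z_0 + jZ_L·tanβl) = 255 + j289 Ω
Γ_s = (Z_in − Z_s)/(Z_in + Z_s) = (205 + j289)/(305 + j289), |Γ_s| = 0.843
VSWR = (1 + |Γ_s|)/(1 − |Γ_s|)

VSWR ≈ 11.8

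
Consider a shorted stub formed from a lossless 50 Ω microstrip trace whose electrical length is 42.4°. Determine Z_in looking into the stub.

tan(βl) = 0.913
For a shorted stub, Z_in = jZ_0·tan(βl)

Z_in ≈ +j45.7 Ω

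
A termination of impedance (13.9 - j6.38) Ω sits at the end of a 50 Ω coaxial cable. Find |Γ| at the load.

|Γ| ≈ 0.571

Γ = (Z_L − Z_0)/(Z_L + Z_0) = (-36.1 − j6.38)/(63.9 − j6.38)
|Γ| = 36.7/64.2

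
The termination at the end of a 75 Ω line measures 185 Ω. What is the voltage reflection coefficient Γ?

Γ = 0.423

Γ = (Z_L − Z_0)/(Z_L + Z_0) = (185 − 75)/(185 + 75) = 110/260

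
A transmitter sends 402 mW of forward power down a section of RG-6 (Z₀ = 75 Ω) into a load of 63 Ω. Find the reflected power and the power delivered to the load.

Γ = (63 − 75)/(63 + 75) = -0.087
|Γ|² = 0.00756
P_refl = |Γ|²·P_inc = 3.04 mW, P_del = (1 − |Γ|²)·P_inc = 399 mW

P_reflected ≈ 3.04 mW; P_delivered ≈ 399 mW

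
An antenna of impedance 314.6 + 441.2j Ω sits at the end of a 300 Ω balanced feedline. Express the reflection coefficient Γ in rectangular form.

Γ ≈ 0.356 + j0.462

Γ = (Z_L − Z_0)/(Z_L + Z_0) = (14.6 + j441.2)/(614.6 + j441.2)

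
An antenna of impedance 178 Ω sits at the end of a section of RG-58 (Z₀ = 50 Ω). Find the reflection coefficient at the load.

Γ = 0.561

Γ = (Z_L − Z_0)/(Z_L + Z_0) = (178 − 50)/(178 + 50) = 128/228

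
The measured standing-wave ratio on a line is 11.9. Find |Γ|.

|Γ| ≈ 0.845

|Γ| = (S − 1)/(S + 1) = (11.9 − 1)/(11.9 + 1) = 10.9/12.9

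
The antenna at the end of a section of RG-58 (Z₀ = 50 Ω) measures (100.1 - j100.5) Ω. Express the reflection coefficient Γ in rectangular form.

Γ = (Z_L − Z_0)/(Z_L + Z_0) = (50.1 − j100.5)/(150.1 − j100.5)

Γ ≈ 0.54 − j0.308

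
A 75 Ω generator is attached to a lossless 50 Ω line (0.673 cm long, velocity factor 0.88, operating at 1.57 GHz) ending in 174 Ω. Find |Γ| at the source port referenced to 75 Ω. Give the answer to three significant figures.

λ = v/f = 0.88·c / 1.57 GHz = 0.168 m
βl = 2π·l/λ = 2π × 0.04 = 14.4°
tan(βl) = 0.257
Z_in = Z_0·(Z_L + jZ_0·tanβl)/(Z_0 + jZ_L·tanβl) = 103 − j79.3 Ω
Γ_s = (Z_in − Z_s)/(Z_in + Z_s) = (28.1 − j79.3)/(178 − j79.3), |Γ_s| = 0.432

|Γ| ≈ 0.432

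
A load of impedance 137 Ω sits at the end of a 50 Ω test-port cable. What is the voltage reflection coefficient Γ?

Γ = 0.465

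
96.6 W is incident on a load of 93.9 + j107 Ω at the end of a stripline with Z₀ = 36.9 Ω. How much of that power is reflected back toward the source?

P_reflected ≈ 49.7 W

|Γ| = |(57 + j107)/(130.8 + j107)| = 0.717
|Γ|² = 0.515
P_refl = |Γ|²·P_inc = 49.7 W, P_del = (1 − |Γ|²)·P_inc = 46.9 W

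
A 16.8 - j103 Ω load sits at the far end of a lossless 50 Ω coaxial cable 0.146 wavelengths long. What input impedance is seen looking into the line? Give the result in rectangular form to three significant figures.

Z_in ≈ 3.29 − j10.6 Ω

βl = 2π × 0.146 = 52.6°
tan(βl) = tan(52.6°) = 1.31
Z_in = Z_0·(Z_L + jZ_0·tanβl)/(Z_0 + jZ_L·tanβl)
     = 50·(16.8 − j37.7)/(185 + j21.9)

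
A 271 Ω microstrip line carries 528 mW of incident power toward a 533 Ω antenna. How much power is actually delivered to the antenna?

Γ = (533 − 271)/(533 + 271) = 0.326
|Γ|² = 0.106
P_refl = |Γ|²·P_inc = 56.1 mW, P_del = (1 − |Γ|²)·P_inc = 472 mW

P_delivered ≈ 472 mW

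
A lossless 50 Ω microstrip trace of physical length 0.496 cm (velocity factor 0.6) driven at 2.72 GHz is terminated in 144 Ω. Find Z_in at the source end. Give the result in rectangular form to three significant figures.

Z_in ≈ 57.6 − j58.9 Ω

λ = v/f = 0.6·c / 2.72 GHz = 0.0662 m
βl = 2π·l/λ = 2π × 0.075 = 27°
tan(βl) = tan(27°) = 0.509
Z_in = Z_0·(Z_L + jZ_0·tanβl)/(Z_0 + jZ_L·tanβl)
     = 50·(144 + j25.5)/(50 + j73.3)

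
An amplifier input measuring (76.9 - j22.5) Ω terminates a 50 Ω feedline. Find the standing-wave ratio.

Γ = (Z_L − Z_0)/(Z_L + Z_0) = (26.9 − j22.5)/(126.9 − j22.5)
|Γ| = 35.1/129 = 0.272
VSWR = (1 + |Γ|)/(1 − |Γ|) = 1.27/0.728

VSWR ≈ 1.75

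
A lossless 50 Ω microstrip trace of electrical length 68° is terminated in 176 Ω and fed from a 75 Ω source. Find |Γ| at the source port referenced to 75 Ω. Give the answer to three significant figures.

tan(βl) = 2.48
Z_in = Z_0·(Z_L + jZ_0·tanβl)/(Z_0 + jZ_L·tanβl) = 16.3 − j18.3 Ω
Γ_s = (Z_in − Z_s)/(Z_in + Z_s) = (-58.7 − j18.3)/(91.3 − j18.3), |Γ_s| = 0.66

|Γ| ≈ 0.66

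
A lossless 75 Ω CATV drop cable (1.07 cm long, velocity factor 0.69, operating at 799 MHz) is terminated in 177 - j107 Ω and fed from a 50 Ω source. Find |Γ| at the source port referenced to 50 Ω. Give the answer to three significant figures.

|Γ| ≈ 0.636

λ = v/f = 0.69·c / 799 MHz = 0.259 m
βl = 2π·l/λ = 2π × 0.0413 = 14.9°
tan(βl) = 0.265
Z_in = Z_0·(Z_L + jZ_0·tanβl)/(Z_0 + jZ_L·tanβl) = 82.6 − j101 Ω
Γ_s = (Z_in − Z_s)/(Z_in + Z_s) = (32.6 − j101)/(133 − j101), |Γ_s| = 0.636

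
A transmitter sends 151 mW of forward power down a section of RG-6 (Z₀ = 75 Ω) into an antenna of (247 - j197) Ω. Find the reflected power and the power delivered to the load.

P_reflected ≈ 72.5 mW; P_delivered ≈ 78.5 mW

|Γ| = |(172 − j197)/(322 − j197)| = 0.693
|Γ|² = 0.48
P_refl = |Γ|²·P_inc = 72.5 mW, P_del = (1 − |Γ|²)·P_inc = 78.5 mW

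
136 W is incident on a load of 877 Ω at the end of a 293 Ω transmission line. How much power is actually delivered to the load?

P_delivered ≈ 102 W

Γ = (877 − 293)/(877 + 293) = 0.499
|Γ|² = 0.249
P_refl = |Γ|²·P_inc = 33.9 W, P_del = (1 − |Γ|²)·P_inc = 102 W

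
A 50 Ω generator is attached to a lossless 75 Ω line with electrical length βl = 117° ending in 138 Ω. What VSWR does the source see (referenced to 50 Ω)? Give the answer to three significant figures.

VSWR ≈ 1.66

tan(βl) = -1.96
Z_in = Z_0·(Z_L + jZ_0·tanβl)/(Z_0 + jZ_L·tanβl) = 47.7 + j25 Ω
Γ_s = (Z_in − Z_s)/(Z_in + Z_s) = (-2.31 + j25)/(97.7 + j25), |Γ_s| = 0.249
VSWR = (1 + |Γ_s|)/(1 − |Γ_s|)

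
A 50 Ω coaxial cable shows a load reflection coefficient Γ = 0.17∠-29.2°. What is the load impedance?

Z_L ≈ 66.3 − j11.3 Ω

Z_L = Z_0·(1 + Γ)/(1 − Γ) = 50·(1.15 − j0.0829)/(0.852 + j0.0829)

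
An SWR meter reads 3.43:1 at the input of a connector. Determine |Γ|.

|Γ| ≈ 0.549

|Γ| = (S − 1)/(S + 1) = (3.43 − 1)/(3.43 + 1) = 2.43/4.43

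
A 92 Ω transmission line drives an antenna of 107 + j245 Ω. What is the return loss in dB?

Γ = (15 + j245)/(199 + j245), |Γ| = 0.778
RL = −20·log₁₀|Γ| = −20·log₁₀(0.778)

RL ≈ 2.18 dB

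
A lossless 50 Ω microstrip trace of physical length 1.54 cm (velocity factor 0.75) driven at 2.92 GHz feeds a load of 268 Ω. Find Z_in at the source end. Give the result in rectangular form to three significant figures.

λ = v/f = 0.75·c / 2.92 GHz = 0.0771 m
βl = 2π·l/λ = 2π × 0.2 = 71.9°
tan(βl) = tan(71.9°) = 3.07
Z_in = Z_0·(Z_L + jZ_0·tanβl)/(Z_0 + jZ_L·tanβl)
     = 50·(268 + j153)/(50 + j822)

Z_in ≈ 10.3 − j15.7 Ω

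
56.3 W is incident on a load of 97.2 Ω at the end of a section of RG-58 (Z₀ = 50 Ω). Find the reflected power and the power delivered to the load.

P_reflected ≈ 5.79 W; P_delivered ≈ 50.5 W

Γ = (97.2 − 50)/(97.2 + 50) = 0.321
|Γ|² = 0.103
P_refl = |Γ|²·P_inc = 5.79 W, P_del = (1 − |Γ|²)·P_inc = 50.5 W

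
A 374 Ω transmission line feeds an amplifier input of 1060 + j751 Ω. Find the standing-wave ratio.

Γ = (Z_L − Z_0)/(Z_L + Z_0) = (686 + j751)/(1434 + j751)
|Γ| = 1020/1620 = 0.628
VSWR = (1 + |Γ|)/(1 − |Γ|) = 1.63/0.372

VSWR ≈ 4.38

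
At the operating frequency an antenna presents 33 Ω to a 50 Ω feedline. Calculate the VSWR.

VSWR ≈ 1.52

For a purely resistive load, VSWR = R_L/Z_0 or Z_0/R_L (whichever > 1) = 50/33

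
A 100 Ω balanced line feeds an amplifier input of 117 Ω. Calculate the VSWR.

VSWR ≈ 1.17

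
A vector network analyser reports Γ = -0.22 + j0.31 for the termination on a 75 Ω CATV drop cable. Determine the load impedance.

Z_L ≈ 40.5 + j29.3 Ω

Z_L = Z_0·(1 + Γ)/(1 − Γ) = 75·(0.78 + j0.31)/(1.22 − j0.31)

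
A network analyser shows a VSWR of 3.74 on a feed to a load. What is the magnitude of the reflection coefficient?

|Γ| ≈ 0.578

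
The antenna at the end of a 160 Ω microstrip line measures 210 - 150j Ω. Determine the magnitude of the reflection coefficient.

|Γ| ≈ 0.396

Γ = (Z_L − Z_0)/(Z_L + Z_0) = (50 − j150)/(370 − j150)
|Γ| = 158/399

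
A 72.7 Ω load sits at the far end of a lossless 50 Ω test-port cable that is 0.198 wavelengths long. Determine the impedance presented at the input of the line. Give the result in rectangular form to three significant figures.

βl = 2π × 0.198 = 71.3°
tan(βl) = tan(71.3°) = 2.95
Z_in = Z_0·(Z_L + jZ_0·tanβl)/(Z_0 + jZ_L·tanβl)
     = 50·(72.7 + j148)/(50 + j215)

Z_in ≈ 36.4 − j8.47 Ω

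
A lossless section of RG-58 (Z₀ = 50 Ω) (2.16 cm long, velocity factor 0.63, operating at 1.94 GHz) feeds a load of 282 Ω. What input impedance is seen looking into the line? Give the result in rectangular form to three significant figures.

Z_in ≈ 9.14 − j8.69 Ω

λ = v/f = 0.63·c / 1.94 GHz = 0.0974 m
βl = 2π·l/λ = 2π × 0.222 = 79.8°
tan(βl) = tan(79.8°) = 5.57
Z_in = Z_0·(Z_L + jZ_0·tanβl)/(Z_0 + jZ_L·tanβl)
     = 50·(282 + j278)/(50 + j1570)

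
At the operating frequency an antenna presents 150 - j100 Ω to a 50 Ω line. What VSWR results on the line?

Γ = (Z_L − Z_0)/(Z_L + Z_0) = (100 − j100)/(200 − j100)
|Γ| = 141/224 = 0.632
VSWR = (1 + |Γ|)/(1 − |Γ|) = 1.63/0.368

VSWR ≈ 4.44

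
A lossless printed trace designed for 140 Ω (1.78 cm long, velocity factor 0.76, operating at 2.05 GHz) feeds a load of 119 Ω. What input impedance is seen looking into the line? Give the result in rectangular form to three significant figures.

Z_in ≈ 148 + j21.9 Ω

λ = v/f = 0.76·c / 2.05 GHz = 0.111 m
βl = 2π·l/λ = 2π × 0.16 = 57.6°
tan(βl) = tan(57.6°) = 1.58
Z_in = Z_0·(Z_L + jZ_0·tanβl)/(Z_0 + jZ_L·tanβl)
     = 140·(119 + j221)/(140 + j188)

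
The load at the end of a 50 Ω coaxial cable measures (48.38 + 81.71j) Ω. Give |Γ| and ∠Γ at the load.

Γ ≈ 0.639 ∠ 51.4°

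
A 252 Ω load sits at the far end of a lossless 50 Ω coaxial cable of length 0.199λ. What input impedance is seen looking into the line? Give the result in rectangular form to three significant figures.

Z_in ≈ 11 − j15.9 Ω

βl = 2π × 0.199 = 71.6°
tan(βl) = tan(71.6°) = 3.01
Z_in = Z_0·(Z_L + jZ_0·tanβl)/(Z_0 + jZ_L·tanβl)
     = 50·(252 + j151)/(50 + j759)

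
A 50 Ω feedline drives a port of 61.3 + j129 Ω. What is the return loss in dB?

Γ = (11.3 + j129)/(111.3 + j129), |Γ| = 0.76
RL = −20·log₁₀|Γ| = −20·log₁₀(0.76)

RL ≈ 2.38 dB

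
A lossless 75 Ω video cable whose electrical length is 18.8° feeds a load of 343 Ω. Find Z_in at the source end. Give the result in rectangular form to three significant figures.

Z_in ≈ 112 − j149 Ω

tan(βl) = tan(18.8°) = 0.34
Z_in = Z_0·(Z_L + jZ_0·tanβl)/(Z_0 + jZ_L·tanβl)
     = 75·(343 + j25.5)/(75 + j117)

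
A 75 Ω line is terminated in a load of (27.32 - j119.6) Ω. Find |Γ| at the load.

|Γ| ≈ 0.818

Γ = (Z_L − Z_0)/(Z_L + Z_0) = (-47.68 − j119.6)/(102.3 − j119.6)
|Γ| = 129/157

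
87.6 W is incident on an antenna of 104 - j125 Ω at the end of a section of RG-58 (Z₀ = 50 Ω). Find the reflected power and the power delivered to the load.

P_reflected ≈ 41.3 W; P_delivered ≈ 46.3 W

|Γ| = |(54 − j125)/(154 − j125)| = 0.687
|Γ|² = 0.471
P_refl = |Γ|²·P_inc = 41.3 W, P_del = (1 − |Γ|²)·P_inc = 46.3 W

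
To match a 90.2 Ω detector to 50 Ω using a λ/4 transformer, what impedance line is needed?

Z_qwt ≈ 67.2 Ω

Z_qwt = √(Z_0·R_L) = √(50 × 90.2) = √4510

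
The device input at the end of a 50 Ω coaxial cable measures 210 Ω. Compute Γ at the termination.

Γ = (Z_L − Z_0)/(Z_L + Z_0) = (210 − 50)/(210 + 50) = 160/260

Γ = 0.615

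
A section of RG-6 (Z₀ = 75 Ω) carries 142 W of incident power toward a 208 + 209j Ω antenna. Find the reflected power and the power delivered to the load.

P_reflected ≈ 70.4 W; P_delivered ≈ 71.6 W

|Γ| = |(133 + j209)/(283 + j209)| = 0.704
|Γ|² = 0.496
P_refl = |Γ|²·P_inc = 70.4 W, P_del = (1 − |Γ|²)·P_inc = 71.6 W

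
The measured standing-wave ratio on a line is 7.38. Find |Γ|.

|Γ| ≈ 0.761

|Γ| = (S − 1)/(S + 1) = (7.38 − 1)/(7.38 + 1) = 6.38/8.38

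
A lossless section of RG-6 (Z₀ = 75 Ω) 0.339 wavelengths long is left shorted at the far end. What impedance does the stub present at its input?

Z_in ≈ −j120 Ω

βl = 2π × 0.339 = 122°
tan(βl) = -1.6
For a shorted stub, Z_in = jZ_0·tan(βl)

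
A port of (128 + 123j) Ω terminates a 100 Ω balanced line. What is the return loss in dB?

RL ≈ 6.25 dB

Γ = (28 + j123)/(228 + j123), |Γ| = 0.487
RL = −20·log₁₀|Γ| = −20·log₁₀(0.487)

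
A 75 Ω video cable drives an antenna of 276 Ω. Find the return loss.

RL ≈ 4.84 dB

Γ = (276 − 75)/(276 + 75) = 0.573
RL = −20·log₁₀|Γ| = −20·log₁₀(0.573)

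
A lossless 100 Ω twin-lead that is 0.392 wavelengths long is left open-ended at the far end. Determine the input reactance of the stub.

βl = 2π × 0.392 = 141°
tan(βl) = -0.806
For an open-ended stub, Z_in = −jZ_0·cot(βl) = −jZ_0/tan(βl)

X_in ≈ 124 Ω (inductive)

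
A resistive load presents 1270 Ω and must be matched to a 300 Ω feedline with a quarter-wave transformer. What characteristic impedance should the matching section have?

Z_qwt ≈ 617 Ω

Z_qwt = √(Z_0·R_L) = √(300 × 1270) = √381000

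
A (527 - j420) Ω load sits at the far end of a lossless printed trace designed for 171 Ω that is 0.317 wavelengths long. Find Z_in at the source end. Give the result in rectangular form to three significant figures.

Z_in ≈ 46.8 + j107 Ω

βl = 2π × 0.317 = 114°
tan(βl) = tan(114°) = -2.23
Z_in = Z_0·(Z_L + jZ_0·tanβl)/(Z_0 + jZ_L·tanβl)
     = 171·(527 − j802)/(-767 − j1180)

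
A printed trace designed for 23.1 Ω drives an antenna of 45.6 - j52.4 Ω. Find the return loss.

RL ≈ 3.61 dB

Γ = (22.5 − j52.4)/(68.7 − j52.4), |Γ| = 0.66
RL = −20·log₁₀|Γ| = −20·log₁₀(0.66)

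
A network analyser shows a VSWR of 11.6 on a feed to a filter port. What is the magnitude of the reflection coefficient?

|Γ| = (S − 1)/(S + 1) = (11.6 − 1)/(11.6 + 1) = 10.6/12.6

|Γ| ≈ 0.841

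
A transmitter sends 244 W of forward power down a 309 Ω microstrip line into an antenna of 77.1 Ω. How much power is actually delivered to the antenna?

P_delivered ≈ 156 W

Γ = (77.1 − 309)/(77.1 + 309) = -0.601
|Γ|² = 0.361
P_refl = |Γ|²·P_inc = 88 W, P_del = (1 − |Γ|²)·P_inc = 156 W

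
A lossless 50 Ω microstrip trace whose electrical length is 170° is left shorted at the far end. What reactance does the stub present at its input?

X_in ≈ -8.82 Ω (capacitive)

tan(βl) = -0.176
For a shorted stub, Z_in = jZ_0·tan(βl)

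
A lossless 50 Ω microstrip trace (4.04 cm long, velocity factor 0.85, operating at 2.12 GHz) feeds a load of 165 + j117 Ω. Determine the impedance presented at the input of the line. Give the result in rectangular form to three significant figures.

Z_in ≈ 11.5 + j19.7 Ω

λ = v/f = 0.85·c / 2.12 GHz = 0.12 m
βl = 2π·l/λ = 2π × 0.336 = 121°
tan(βl) = tan(121°) = -1.67
Z_in = Z_0·(Z_L + jZ_0·tanβl)/(Z_0 + jZ_L·tanβl)
     = 50·(165 + j33.5)/(245 − j276)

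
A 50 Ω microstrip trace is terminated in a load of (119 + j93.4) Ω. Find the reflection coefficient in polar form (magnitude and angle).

Γ ≈ 0.601 ∠ 24.6°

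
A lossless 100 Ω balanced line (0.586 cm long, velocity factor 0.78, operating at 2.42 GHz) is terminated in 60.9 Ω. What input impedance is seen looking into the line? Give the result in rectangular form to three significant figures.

Z_in ≈ 66.7 + j23.8 Ω

λ = v/f = 0.78·c / 2.42 GHz = 0.0967 m
βl = 2π·l/λ = 2π × 0.0606 = 21.8°
tan(βl) = tan(21.8°) = 0.4
Z_in = Z_0·(Z_L + jZ_0·tanβl)/(Z_0 + jZ_L·tanβl)
     = 100·(60.9 + j40)/(100 + j24.4)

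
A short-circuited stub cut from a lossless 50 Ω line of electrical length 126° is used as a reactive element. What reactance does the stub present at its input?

X_in ≈ -68.8 Ω (capacitive)

tan(βl) = -1.38
For a short-circuited stub, Z_in = jZ_0·tan(βl)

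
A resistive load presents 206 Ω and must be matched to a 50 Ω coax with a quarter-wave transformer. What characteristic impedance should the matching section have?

Z_qwt = √(Z_0·R_L) = √(50 × 206) = √10300

Z_qwt ≈ 101 Ω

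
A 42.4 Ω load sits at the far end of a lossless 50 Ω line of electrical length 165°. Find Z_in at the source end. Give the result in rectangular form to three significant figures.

Z_in ≈ 43.2 − j3.58 Ω

tan(βl) = tan(165°) = -0.268
Z_in = Z_0·(Z_L + jZ_0·tanβl)/(Z_0 + jZ_L·tanβl)
     = 50·(42.4 − j13.4)/(50 − j11.4)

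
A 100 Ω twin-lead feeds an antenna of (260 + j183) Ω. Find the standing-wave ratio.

VSWR ≈ 4.02

Γ = (Z_L − Z_0)/(Z_L + Z_0) = (160 + j183)/(360 + j183)
|Γ| = 243/404 = 0.602
VSWR = (1 + |Γ|)/(1 − |Γ|) = 1.6/0.398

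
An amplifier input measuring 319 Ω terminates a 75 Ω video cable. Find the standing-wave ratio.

Γ = (319 − 75)/(319 + 75) = 0.619
VSWR = (1 + 0.619)/(1 − 0.619)

VSWR ≈ 4.25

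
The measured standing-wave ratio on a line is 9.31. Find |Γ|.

|Γ| = (S − 1)/(S + 1) = (9.31 − 1)/(9.31 + 1) = 8.31/10.3

|Γ| ≈ 0.806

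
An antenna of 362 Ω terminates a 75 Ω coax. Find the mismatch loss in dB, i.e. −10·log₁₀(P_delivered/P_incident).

Γ = (362 − 75)/(362 + 75) = 0.657
|Γ|² = 0.431, so P_del/P_inc = 1 − |Γ|² = 0.569
ML = −10·log₁₀(1 − |Γ|²)

mismatch loss ≈ 2.45 dB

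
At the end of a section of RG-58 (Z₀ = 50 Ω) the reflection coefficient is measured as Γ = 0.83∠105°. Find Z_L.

Z_L ≈ 7.34 + j37.8 Ω

Z_L = Z_0·(1 + Γ)/(1 − Γ) = 50·(0.785 + j0.802)/(1.21 − j0.802)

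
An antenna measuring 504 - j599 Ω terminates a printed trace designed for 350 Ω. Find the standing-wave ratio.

Γ = (Z_L − Z_0)/(Z_L + Z_0) = (154 − j599)/(854 − j599)
|Γ| = 618/1040 = 0.593
VSWR = (1 + |Γ|)/(1 − |Γ|) = 1.59/0.407

VSWR ≈ 3.91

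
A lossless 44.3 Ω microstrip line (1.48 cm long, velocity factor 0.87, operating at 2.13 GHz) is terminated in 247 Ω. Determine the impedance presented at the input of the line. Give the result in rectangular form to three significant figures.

Z_in ≈ 16.2 − j43.6 Ω

λ = v/f = 0.87·c / 2.13 GHz = 0.123 m
βl = 2π·l/λ = 2π × 0.121 = 43.5°
tan(βl) = tan(43.5°) = 0.948
Z_in = Z_0·(Z_L + jZ_0·tanβl)/(Z_0 + jZ_L·tanβl)
     = 44.3·(247 + j42)/(44.3 + j234)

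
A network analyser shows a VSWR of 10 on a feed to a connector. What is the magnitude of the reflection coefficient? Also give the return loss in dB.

|Γ| = (S − 1)/(S + 1) = (10 − 1)/(10 + 1) = 9/11
RL = −20·log₁₀|Γ| = −20·log₁₀(0.818)

|Γ| ≈ 0.818; return loss ≈ 1.74 dB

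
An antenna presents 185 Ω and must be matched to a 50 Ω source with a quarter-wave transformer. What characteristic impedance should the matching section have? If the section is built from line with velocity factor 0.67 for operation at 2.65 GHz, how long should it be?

Z_qwt ≈ 96.2 Ω; length ≈ 1.9 cm

Z_qwt = √(Z_0·R_L) = √(50 × 185) = √9250
λ = 0.67·c/f = 0.0758 m, so l = λ/4 = 0.019 m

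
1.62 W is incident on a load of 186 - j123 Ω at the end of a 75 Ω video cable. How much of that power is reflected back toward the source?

P_reflected ≈ 0.534 W

|Γ| = |(111 − j123)/(261 − j123)| = 0.574
|Γ|² = 0.33
P_refl = |Γ|²·P_inc = 0.534 W, P_del = (1 − |Γ|²)·P_inc = 1.09 W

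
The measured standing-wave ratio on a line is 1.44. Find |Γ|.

|Γ| ≈ 0.18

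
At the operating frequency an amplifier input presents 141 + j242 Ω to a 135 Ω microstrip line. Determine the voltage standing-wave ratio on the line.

VSWR ≈ 4.87

Γ = (Z_L − Z_0)/(Z_L + Z_0) = (6 + j242)/(276 + j242)
|Γ| = 242/367 = 0.659
VSWR = (1 + |Γ|)/(1 − |Γ|) = 1.66/0.341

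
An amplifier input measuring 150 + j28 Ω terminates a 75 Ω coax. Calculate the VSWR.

Γ = (Z_L − Z_0)/(Z_L + Z_0) = (75 + j28)/(225 + j28)
|Γ| = 80.1/227 = 0.353
VSWR = (1 + |Γ|)/(1 − |Γ|) = 1.35/0.647

VSWR ≈ 2.09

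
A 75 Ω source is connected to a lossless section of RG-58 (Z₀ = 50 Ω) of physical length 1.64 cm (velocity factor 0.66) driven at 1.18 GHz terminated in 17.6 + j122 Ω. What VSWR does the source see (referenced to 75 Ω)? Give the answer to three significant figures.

λ = v/f = 0.66·c / 1.18 GHz = 0.168 m
βl = 2π·l/λ = 2π × 0.0977 = 35.2°
tan(βl) = 0.705
Z_in = Z_0·(Z_L + jZ_0·tanβl)/(Z_0 + jZ_L·tanβl) = 45.4 − j203 Ω
Γ_s = (Z_in − Z_s)/(Z_in + Z_s) = (-29.6 − j203)/(120 − j203), |Γ_s| = 0.869
VSWR = (1 + |Γ_s|)/(1 − |Γ_s|)

VSWR ≈ 14.3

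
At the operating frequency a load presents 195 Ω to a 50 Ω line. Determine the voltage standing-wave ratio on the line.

VSWR ≈ 3.9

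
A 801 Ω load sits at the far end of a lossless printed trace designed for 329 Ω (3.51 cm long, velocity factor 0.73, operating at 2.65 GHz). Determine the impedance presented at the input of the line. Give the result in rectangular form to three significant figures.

λ = v/f = 0.73·c / 2.65 GHz = 0.0826 m
βl = 2π·l/λ = 2π × 0.425 = 153°
tan(βl) = tan(153°) = -0.512
Z_in = Z_0·(Z_L + jZ_0·tanβl)/(Z_0 + jZ_L·tanβl)
     = 329·(801 − j168)/(329 − j410)

Z_in ≈ 396 + j325 Ω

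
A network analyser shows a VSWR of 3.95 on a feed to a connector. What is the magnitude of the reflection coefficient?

|Γ| = (S − 1)/(S + 1) = (3.95 − 1)/(3.95 + 1) = 2.95/4.95

|Γ| ≈ 0.596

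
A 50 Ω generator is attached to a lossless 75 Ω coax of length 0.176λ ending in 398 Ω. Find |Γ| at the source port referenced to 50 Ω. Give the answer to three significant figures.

βl = 2π × 0.176 = 63.4°
tan(βl) = 1.99
Z_in = Z_0·(Z_L + jZ_0·tanβl)/(Z_0 + jZ_L·tanβl) = 17.5 − j36 Ω
Γ_s = (Z_in − Z_s)/(Z_in + Z_s) = (-32.5 − j36)/(67.5 − j36), |Γ_s| = 0.633

|Γ| ≈ 0.633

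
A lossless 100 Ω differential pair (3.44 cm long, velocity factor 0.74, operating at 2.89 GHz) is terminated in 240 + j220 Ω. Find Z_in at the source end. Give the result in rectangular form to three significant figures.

λ = v/f = 0.74·c / 2.89 GHz = 0.0768 m
βl = 2π·l/λ = 2π × 0.448 = 161°
tan(βl) = tan(161°) = -0.34
Z_in = Z_0·(Z_L + jZ_0·tanβl)/(Z_0 + jZ_L·tanβl)
     = 100·(240 + j186)/(175 − j81.6)

Z_in ≈ 71.9 + j140 Ω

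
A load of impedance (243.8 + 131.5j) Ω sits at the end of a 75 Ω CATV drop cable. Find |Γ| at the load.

|Γ| ≈ 0.62

Γ = (Z_L − Z_0)/(Z_L + Z_0) = (168.8 + j131.5)/(318.8 + j131.5)
|Γ| = 214/345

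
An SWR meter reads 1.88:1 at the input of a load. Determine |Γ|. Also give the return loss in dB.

|Γ| = (S − 1)/(S + 1) = (1.88 − 1)/(1.88 + 1) = 0.88/2.88
RL = −20·log₁₀|Γ| = −20·log₁₀(0.306)

|Γ| ≈ 0.306; return loss ≈ 10.3 dB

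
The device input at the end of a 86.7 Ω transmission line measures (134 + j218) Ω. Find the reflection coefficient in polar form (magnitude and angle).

Γ ≈ 0.719 ∠ 33.1°

Γ = (Z_L − Z_0)/(Z_L + Z_0) = (47.3 + j218)/(220.7 + j218)
|Γ| = 223/310 = 0.719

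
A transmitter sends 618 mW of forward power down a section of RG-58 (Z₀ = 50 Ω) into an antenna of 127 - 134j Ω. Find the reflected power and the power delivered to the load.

|Γ| = |(77 − j134)/(177 − j134)| = 0.696
|Γ|² = 0.485
P_refl = |Γ|²·P_inc = 300 mW, P_del = (1 − |Γ|²)·P_inc = 318 mW

P_reflected ≈ 300 mW; P_delivered ≈ 318 mW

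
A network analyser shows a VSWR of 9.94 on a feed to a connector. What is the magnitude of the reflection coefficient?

|Γ| ≈ 0.817

|Γ| = (S − 1)/(S + 1) = (9.94 − 1)/(9.94 + 1) = 8.94/10.9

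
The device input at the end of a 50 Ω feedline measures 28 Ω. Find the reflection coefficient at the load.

Γ = -0.282

Γ = (Z_L − Z_0)/(Z_L + Z_0) = (28 − 50)/(28 + 50) = -22/78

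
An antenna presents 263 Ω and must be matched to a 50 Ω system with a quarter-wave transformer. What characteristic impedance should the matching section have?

Z_qwt ≈ 115 Ω

Z_qwt = √(Z_0·R_L) = √(50 × 263) = √13150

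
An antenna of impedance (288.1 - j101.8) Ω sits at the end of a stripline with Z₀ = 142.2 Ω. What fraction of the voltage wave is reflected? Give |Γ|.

|Γ| ≈ 0.402

Γ = (Z_L − Z_0)/(Z_L + Z_0) = (145.9 − j101.8)/(430.3 − j101.8)
|Γ| = 178/442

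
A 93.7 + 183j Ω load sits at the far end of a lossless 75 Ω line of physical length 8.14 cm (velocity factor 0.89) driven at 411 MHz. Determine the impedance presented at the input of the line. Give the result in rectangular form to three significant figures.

Z_in ≈ 51.2 − j134 Ω

λ = v/f = 0.89·c / 411 MHz = 0.65 m
βl = 2π·l/λ = 2π × 0.125 = 45.1°
tan(βl) = tan(45.1°) = 1
Z_in = Z_0·(Z_L + jZ_0·tanβl)/(Z_0 + jZ_L·tanβl)
     = 75·(93.7 + j258)/(-109 + j94.1)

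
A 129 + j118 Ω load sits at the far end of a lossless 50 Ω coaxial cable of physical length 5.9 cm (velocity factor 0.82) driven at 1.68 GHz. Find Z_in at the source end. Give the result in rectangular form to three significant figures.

Z_in ≈ 18.7 + j44.1 Ω

λ = v/f = 0.82·c / 1.68 GHz = 0.146 m
βl = 2π·l/λ = 2π × 0.403 = 145°
tan(βl) = tan(145°) = -0.699
Z_in = Z_0·(Z_L + jZ_0·tanβl)/(Z_0 + jZ_L·tanβl)
     = 50·(129 + j83.1)/(132 − j90.1)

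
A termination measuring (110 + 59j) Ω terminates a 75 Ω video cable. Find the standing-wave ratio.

Γ = (Z_L − Z_0)/(Z_L + Z_0) = (35 + j59)/(185 + j59)
|Γ| = 68.6/194 = 0.353
VSWR = (1 + |Γ|)/(1 − |Γ|) = 1.35/0.647

VSWR ≈ 2.09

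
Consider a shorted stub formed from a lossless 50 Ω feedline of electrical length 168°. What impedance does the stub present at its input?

tan(βl) = -0.213
For a shorted stub, Z_in = jZ_0·tan(βl)

Z_in ≈ −j10.6 Ω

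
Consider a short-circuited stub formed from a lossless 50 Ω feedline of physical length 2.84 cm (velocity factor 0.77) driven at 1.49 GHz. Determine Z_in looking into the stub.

λ = v/f = 0.77·c / 1.49 GHz = 0.155 m
βl = 2π·l/λ = 2π × 0.183 = 65.9°
tan(βl) = 2.24
For a short-circuited stub, Z_in = jZ_0·tan(βl)

Z_in ≈ +j112 Ω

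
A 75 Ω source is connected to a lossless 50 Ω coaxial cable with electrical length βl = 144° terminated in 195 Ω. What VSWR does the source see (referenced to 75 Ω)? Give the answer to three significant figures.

tan(βl) = -0.727
Z_in = Z_0·(Z_L + jZ_0·tanβl)/(Z_0 + jZ_L·tanβl) = 33 + j57.2 Ω
Γ_s = (Z_in − Z_s)/(Z_in + Z_s) = (-42 + j57.2)/(108 + j57.2), |Γ_s| = 0.581
VSWR = (1 + |Γ_s|)/(1 − |Γ_s|)

VSWR ≈ 3.77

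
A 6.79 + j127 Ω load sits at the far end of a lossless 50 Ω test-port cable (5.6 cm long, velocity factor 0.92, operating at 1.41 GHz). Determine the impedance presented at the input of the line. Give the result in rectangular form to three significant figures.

λ = v/f = 0.92·c / 1.41 GHz = 0.196 m
βl = 2π·l/λ = 2π × 0.286 = 103°
tan(βl) = tan(103°) = -4.33
Z_in = Z_0·(Z_L + jZ_0·tanβl)/(Z_0 + jZ_L·tanβl)
     = 50·(6.79 − j89.7)/(600 − j29.4)

Z_in ≈ 0.929 − j7.43 Ω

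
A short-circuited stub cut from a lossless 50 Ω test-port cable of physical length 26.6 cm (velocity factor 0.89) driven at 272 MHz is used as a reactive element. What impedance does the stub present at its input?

Z_in ≈ −j377 Ω

λ = v/f = 0.89·c / 272 MHz = 0.982 m
βl = 2π·l/λ = 2π × 0.271 = 97.6°
tan(βl) = -7.54
For a short-circuited stub, Z_in = jZ_0·tan(βl)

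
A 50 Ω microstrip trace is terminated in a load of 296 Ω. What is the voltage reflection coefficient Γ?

Γ = 0.711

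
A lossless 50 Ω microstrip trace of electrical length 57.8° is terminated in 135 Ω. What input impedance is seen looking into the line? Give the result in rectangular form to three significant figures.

tan(βl) = tan(57.8°) = 1.59
Z_in = Z_0·(Z_L + jZ_0·tanβl)/(Z_0 + jZ_L·tanβl)
     = 50·(135 + j79.4)/(50 + j214)

Z_in ≈ 24.5 − j25.8 Ω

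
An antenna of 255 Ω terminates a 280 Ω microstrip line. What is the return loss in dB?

Γ = (255 − 280)/(255 + 280) = -0.0467
RL = −20·log₁₀|Γ| = −20·log₁₀(0.0467)

RL ≈ 26.6 dB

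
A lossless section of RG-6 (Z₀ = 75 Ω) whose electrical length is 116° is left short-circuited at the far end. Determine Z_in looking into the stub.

Z_in ≈ −j154 Ω

tan(βl) = -2.05
For a short-circuited stub, Z_in = jZ_0·tan(βl)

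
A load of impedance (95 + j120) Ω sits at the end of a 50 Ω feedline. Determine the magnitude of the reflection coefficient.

Γ = (Z_L − Z_0)/(Z_L + Z_0) = (45 + j120)/(145 + j120)
|Γ| = 128/188

|Γ| ≈ 0.681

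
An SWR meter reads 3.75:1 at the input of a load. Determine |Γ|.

|Γ| ≈ 0.579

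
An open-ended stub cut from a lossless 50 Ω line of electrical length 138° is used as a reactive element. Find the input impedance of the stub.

Z_in ≈ +j55.5 Ω

tan(βl) = -0.9
For an open-ended stub, Z_in = −jZ_0·cot(βl) = −jZ_0/tan(βl)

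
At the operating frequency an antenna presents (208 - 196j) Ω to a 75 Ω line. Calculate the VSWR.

VSWR ≈ 5.41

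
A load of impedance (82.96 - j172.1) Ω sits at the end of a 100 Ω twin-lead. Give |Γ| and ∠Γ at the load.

Γ ≈ 0.689 ∠ -52.4°

Γ = (Z_L − Z_0)/(Z_L + Z_0) = (-17.04 − j172.1)/(183 − j172.1)
|Γ| = 173/251 = 0.689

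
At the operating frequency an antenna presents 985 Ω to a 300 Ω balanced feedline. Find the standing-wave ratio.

VSWR ≈ 3.28

For a purely resistive load, VSWR = R_L/Z_0 or Z_0/R_L (whichever > 1) = 985/300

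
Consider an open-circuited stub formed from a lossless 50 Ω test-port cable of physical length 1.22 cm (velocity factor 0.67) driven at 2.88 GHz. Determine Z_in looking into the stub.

Z_in ≈ −j25.6 Ω

λ = v/f = 0.67·c / 2.88 GHz = 0.0698 m
βl = 2π·l/λ = 2π × 0.175 = 62.9°
tan(βl) = 1.96
For an open-circuited stub, Z_in = −jZ_0·cot(βl) = −jZ_0/tan(βl)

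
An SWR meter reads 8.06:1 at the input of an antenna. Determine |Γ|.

|Γ| ≈ 0.779

|Γ| = (S − 1)/(S + 1) = (8.06 − 1)/(8.06 + 1) = 7.06/9.06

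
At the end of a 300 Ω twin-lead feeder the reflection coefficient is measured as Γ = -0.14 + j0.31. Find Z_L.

Z_L = Z_0·(1 + Γ)/(1 − Γ) = 300·(0.86 + j0.31)/(1.14 − j0.31)

Z_L ≈ 190 + j133 Ω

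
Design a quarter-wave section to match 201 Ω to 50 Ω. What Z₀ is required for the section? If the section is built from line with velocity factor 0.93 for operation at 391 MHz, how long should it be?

Z_qwt ≈ 100 Ω; length ≈ 17.8 cm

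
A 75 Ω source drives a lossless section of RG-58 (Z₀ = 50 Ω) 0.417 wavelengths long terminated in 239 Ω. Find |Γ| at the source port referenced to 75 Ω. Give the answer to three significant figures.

βl = 2π × 0.417 = 150°
tan(βl) = -0.575
Z_in = Z_0·(Z_L + jZ_0·tanβl)/(Z_0 + jZ_L·tanβl) = 37.2 + j73.5 Ω
Γ_s = (Z_in − Z_s)/(Z_in + Z_s) = (-37.8 + j73.5)/(112 + j73.5), |Γ_s| = 0.616

|Γ| ≈ 0.616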